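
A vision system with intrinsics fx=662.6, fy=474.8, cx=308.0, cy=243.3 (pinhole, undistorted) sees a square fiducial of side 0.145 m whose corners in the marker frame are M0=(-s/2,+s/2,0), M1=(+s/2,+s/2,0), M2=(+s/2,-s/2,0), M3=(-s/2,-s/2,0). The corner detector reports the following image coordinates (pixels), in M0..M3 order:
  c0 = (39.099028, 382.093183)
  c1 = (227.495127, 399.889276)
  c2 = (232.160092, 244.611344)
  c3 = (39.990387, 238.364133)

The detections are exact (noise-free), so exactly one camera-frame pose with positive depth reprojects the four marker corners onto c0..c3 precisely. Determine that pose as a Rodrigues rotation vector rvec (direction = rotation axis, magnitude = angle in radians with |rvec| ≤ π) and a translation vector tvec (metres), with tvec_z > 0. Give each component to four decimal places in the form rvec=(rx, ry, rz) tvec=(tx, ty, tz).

Intrinsics K: fx=662.6, fy=474.8, cx=308.0, cy=243.3
Marker side s = 0.145 m; corners in marker frame (Z=0):
  M0 = (-0.0725, +0.0725, 0)
  M1 = (+0.0725, +0.0725, 0)
  M2 = (+0.0725, -0.0725, 0)
  M3 = (-0.0725, -0.0725, 0)
Detected image corners:
  c0 = (39.099028, 382.093183) px
  c1 = (227.495127, 399.889276) px
  c2 = (232.160092, 244.611344) px
  c3 = (39.990387, 238.364133) px
Planar DLT: solve 8×8 A·h = b for H (H[2,2]=1):
  H  [+1239.02539 -1.29442 +130.92697]
  H  [-88.47181 +1070.23476 +316.70105]
  H  [-0.54311 +0.12884 +1.00000]
B = K⁻¹H; ‖b₁‖=2.192716, ‖b₂‖=2.192716; λ = 2/(‖b₁‖+‖b₂‖) = 0.456055, sign → tz>0 ⇒ λ=+0.456055
r₁ = λ·B[:,0] = (+0.96793,+0.04194,-0.24769); r₂ = λ·B[:,1] = (-0.02820,+0.99787,+0.05876)
r₃ = r₁×r₂ = (+0.24962,-0.04989,+0.96706); SVD([r₁ r₂ r₃]) → R = UVᵀ:
  R  [+0.96793 -0.02820 +0.24962]
  R  [+0.04194 +0.99787 -0.04989]
  R  [-0.24769 +0.05876 +0.96706]
t = (-0.12188, +0.07050, +0.45606) m
tr R = 2.932862; θ = arccos((tr R − 1)/2) = 0.259840 rad = 14.888°
axis k = ((R−Rᵀ)₃₂, (R−Rᵀ)₁₃, (R−Rᵀ)₂₁) / (2 sinθ) = (+0.211435, +0.967812, +0.136510)
rvec = θ·k = (+0.054939, +0.251476, +0.035471)

rvec=(0.0549, 0.2515, 0.0355) tvec=(-0.1219, 0.0705, 0.4561)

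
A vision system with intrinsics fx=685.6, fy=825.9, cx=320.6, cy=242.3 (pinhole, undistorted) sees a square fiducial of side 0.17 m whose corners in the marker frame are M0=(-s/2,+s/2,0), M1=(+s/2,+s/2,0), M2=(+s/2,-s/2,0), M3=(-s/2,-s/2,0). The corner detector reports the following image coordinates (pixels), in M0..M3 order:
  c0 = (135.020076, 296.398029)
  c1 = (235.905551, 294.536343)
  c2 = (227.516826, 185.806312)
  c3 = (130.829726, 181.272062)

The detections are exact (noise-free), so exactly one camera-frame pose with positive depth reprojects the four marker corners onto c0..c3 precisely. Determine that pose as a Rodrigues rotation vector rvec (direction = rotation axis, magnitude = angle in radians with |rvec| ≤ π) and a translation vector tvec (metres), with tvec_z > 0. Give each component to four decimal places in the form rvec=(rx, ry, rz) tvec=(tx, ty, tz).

rvec=(-0.3489, -0.4086, -0.0621) tvec=(-0.2351, -0.0058, 1.1772)

Intrinsics K: fx=685.6, fy=825.9, cx=320.6, cy=242.3
Marker side s = 0.17 m; corners in marker frame (Z=0):
  M0 = (-0.0850, +0.0850, 0)
  M1 = (+0.0850, +0.0850, 0)
  M2 = (+0.0850, -0.0850, 0)
  M3 = (-0.0850, -0.0850, 0)
Detected image corners:
  c0 = (135.020076, 296.398029) px
  c1 = (235.905551, 294.536343) px
  c2 = (227.516826, 185.806312) px
  c3 = (130.829726, 181.272062) px
Planar DLT: solve 8×8 A·h = b for H (H[2,2]=1):
  H  [+642.68578 -12.16503 +183.67030]
  H  [+89.57730 +592.80703 +238.23045]
  H  [+0.33938 -0.27161 +1.00000]
B = K⁻¹H; ‖b₁‖=0.849494, ‖b₂‖=0.849494; λ = 2/(‖b₁‖+‖b₂‖) = 1.177171, sign → tz>0 ⇒ λ=+1.177171
r₁ = λ·B[:,0] = (+0.91667,+0.01047,+0.39951); r₂ = λ·B[:,1] = (+0.12862,+0.93874,-0.31973)
r₃ = r₁×r₂ = (-0.37838,+0.34447,+0.85917); SVD([r₁ r₂ r₃]) → R = UVᵀ:
  R  [+0.91667 +0.12862 -0.37838]
  R  [+0.01047 +0.93874 +0.34447]
  R  [+0.39951 -0.31973 +0.85917]
t = (-0.23511, -0.00580, +1.17717) m
tr R = 2.714577; θ = arccos((tr R − 1)/2) = 0.540817 rad = 30.987°
axis k = ((R−Rᵀ)₃₂, (R−Rᵀ)₁₃, (R−Rᵀ)₂₁) / (2 sinθ) = (-0.645054, -0.755472, -0.114748)
rvec = θ·k = (-0.348856, -0.408572, -0.062058)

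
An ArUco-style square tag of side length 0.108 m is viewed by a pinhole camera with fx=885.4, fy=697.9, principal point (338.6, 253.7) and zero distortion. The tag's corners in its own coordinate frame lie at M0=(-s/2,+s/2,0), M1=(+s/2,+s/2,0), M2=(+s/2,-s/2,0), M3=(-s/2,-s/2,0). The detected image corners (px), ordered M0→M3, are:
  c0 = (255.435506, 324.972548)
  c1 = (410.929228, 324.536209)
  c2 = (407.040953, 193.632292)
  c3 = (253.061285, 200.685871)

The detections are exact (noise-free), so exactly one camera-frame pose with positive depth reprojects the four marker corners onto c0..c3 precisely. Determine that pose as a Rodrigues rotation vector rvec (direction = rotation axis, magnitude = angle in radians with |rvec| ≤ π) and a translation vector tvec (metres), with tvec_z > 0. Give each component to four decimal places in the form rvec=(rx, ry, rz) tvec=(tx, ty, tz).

rvec=(-0.0446, 0.2898, -0.0264) tvec=(-0.0060, 0.0059, 0.5906)

Intrinsics K: fx=885.4, fy=697.9, cx=338.6, cy=253.7
Marker side s = 0.108 m; corners in marker frame (Z=0):
  M0 = (-0.0540, +0.0540, 0)
  M1 = (+0.0540, +0.0540, 0)
  M2 = (+0.0540, -0.0540, 0)
  M3 = (-0.0540, -0.0540, 0)
Detected image corners:
  c0 = (255.435506, 324.972548) px
  c1 = (410.929228, 324.536209) px
  c2 = (407.040953, 193.632292) px
  c3 = (253.061285, 200.685871) px
Planar DLT: solve 8×8 A·h = b for H (H[2,2]=1):
  H  [+1272.68881 +2.00449 +329.59379]
  H  [-160.73875 +1159.54546 +260.72705]
  H  [-0.48257 -0.08083 +1.00000]
B = K⁻¹H; ‖b₁‖=1.693119, ‖b₂‖=1.693119; λ = 2/(‖b₁‖+‖b₂‖) = 0.590626, sign → tz>0 ⇒ λ=+0.590626
r₁ = λ·B[:,0] = (+0.95797,-0.03242,-0.28502); r₂ = λ·B[:,1] = (+0.01960,+0.99867,-0.04774)
r₃ = r₁×r₂ = (+0.28619,+0.04015,+0.95733); SVD([r₁ r₂ r₃]) → R = UVᵀ:
  R  [+0.95797 +0.01960 +0.28619]
  R  [-0.03242 +0.99867 +0.04015]
  R  [-0.28502 -0.04774 +0.95733]
t = (-0.00601, +0.00595, +0.59063) m
tr R = 2.913974; θ = arccos((tr R − 1)/2) = 0.294364 rad = 16.866°
axis k = ((R−Rᵀ)₃₂, (R−Rᵀ)₁₃, (R−Rᵀ)₂₁) / (2 sinθ) = (-0.151473, +0.984388, -0.089645)
rvec = θ·k = (-0.044588, +0.289768, -0.026388)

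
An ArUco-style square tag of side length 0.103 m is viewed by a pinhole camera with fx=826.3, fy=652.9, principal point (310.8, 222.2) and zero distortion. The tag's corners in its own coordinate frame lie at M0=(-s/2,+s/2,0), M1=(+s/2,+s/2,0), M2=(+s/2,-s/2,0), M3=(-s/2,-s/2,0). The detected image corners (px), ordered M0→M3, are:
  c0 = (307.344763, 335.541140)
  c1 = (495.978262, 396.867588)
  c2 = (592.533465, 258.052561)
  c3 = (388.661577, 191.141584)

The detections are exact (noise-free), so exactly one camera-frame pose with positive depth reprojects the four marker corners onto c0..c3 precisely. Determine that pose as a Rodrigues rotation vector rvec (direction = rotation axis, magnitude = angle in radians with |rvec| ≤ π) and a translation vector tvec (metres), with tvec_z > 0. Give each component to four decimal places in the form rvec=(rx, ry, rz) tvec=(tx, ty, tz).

rvec=(0.3118, 0.0480, 0.3915) tvec=(0.0648, 0.0466, 0.4003)

Intrinsics K: fx=826.3, fy=652.9, cx=310.8, cy=222.2
Marker side s = 0.103 m; corners in marker frame (Z=0):
  M0 = (-0.0515, +0.0515, 0)
  M1 = (+0.0515, +0.0515, 0)
  M2 = (+0.0515, -0.0515, 0)
  M3 = (-0.0515, -0.0515, 0)
Detected image corners:
  c0 = (307.344763, 335.541140) px
  c1 = (495.978262, 396.867588) px
  c2 = (592.533465, 258.052561) px
  c3 = (388.661577, 191.141584) px
Planar DLT: solve 8×8 A·h = b for H (H[2,2]=1):
  H  [+1917.81242 -520.30320 +444.54154]
  H  [+631.61979 +1602.08275 +298.26343]
  H  [+0.03447 +0.76947 +1.00000]
B = K⁻¹H; ‖b₁‖=2.498272, ‖b₂‖=2.498272; λ = 2/(‖b₁‖+‖b₂‖) = 0.400277, sign → tz>0 ⇒ λ=+0.400277
r₁ = λ·B[:,0] = (+0.92384,+0.38253,+0.01380); r₂ = λ·B[:,1] = (-0.36790,+0.87738,+0.30800)
r₃ = r₁×r₂ = (+0.10572,-0.28962,+0.95129); SVD([r₁ r₂ r₃]) → R = UVᵀ:
  R  [+0.92384 -0.36790 +0.10572]
  R  [+0.38253 +0.87738 -0.28962]
  R  [+0.01380 +0.30800 +0.95129]
t = (+0.06479, +0.04663, +0.40028) m
tr R = 2.752499; θ = arccos((tr R − 1)/2) = 0.502773 rad = 28.807°
axis k = ((R−Rᵀ)₃₂, (R−Rᵀ)₁₃, (R−Rᵀ)₂₁) / (2 sinθ) = (+0.620123, +0.095380, +0.778685)
rvec = θ·k = (+0.311781, +0.047954, +0.391502)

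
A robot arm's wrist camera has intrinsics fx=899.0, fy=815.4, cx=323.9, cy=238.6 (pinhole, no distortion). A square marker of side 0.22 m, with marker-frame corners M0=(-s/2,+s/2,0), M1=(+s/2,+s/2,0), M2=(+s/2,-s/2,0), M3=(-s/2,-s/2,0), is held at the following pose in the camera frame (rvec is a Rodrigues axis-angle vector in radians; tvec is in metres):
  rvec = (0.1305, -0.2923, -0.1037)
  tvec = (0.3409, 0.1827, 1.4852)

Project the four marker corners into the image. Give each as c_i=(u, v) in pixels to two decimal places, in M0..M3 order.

c0=(473.88, 407.47) c1=(590.81, 386.54) c2=(585.49, 271.72) c3=(465.77, 288.18)

Intrinsics K: fx=899.0, fy=815.4, cx=323.9, cy=238.6
Marker side s = 0.22 m; corners in marker frame (Z=0):
  M0 = (-0.1100, +0.1100, 0)
  M1 = (+0.1100, +0.1100, 0)
  M2 = (+0.1100, -0.1100, 0)
  M3 = (-0.1100, -0.1100, 0)
rvec = (0.1305, -0.2923, -0.1037), |rvec| = θ = 0.33649 rad = 19.279°
Rodrigues: sinθ=0.33017, 1−cosθ=0.05608; R = I + sinθ·[k]× + (1−cosθ)·[k]×²:
    [+0.95236 +0.08286 -0.29352]
    [-0.12065 +0.98624 -0.11304]
    [+0.28011 +0.14306 +0.94925]
t = (0.3409, 0.1827, 1.4852) m
M0: Pc = R·M0+t = (+0.24526, +0.30446, +1.47012); u = 899.0·(+0.24526)/1.47012 + 323.9 = 473.8769, v = 815.4·(+0.30446)/1.47012 + 238.6 = 407.4664
M1: Pc = R·M1+t = (+0.45477, +0.27792, +1.53175); u = 899.0·(+0.45477)/1.53175 + 323.9 = 590.8116, v = 815.4·(+0.27792)/1.53175 + 238.6 = 386.5432
M2: Pc = R·M2+t = (+0.43654, +0.06094, +1.50028); u = 899.0·(+0.43654)/1.50028 + 323.9 = 585.4876, v = 815.4·(+0.06094)/1.50028 + 238.6 = 271.7223
M3: Pc = R·M3+t = (+0.22703, +0.08748, +1.43865); u = 899.0·(+0.22703)/1.43865 + 323.9 = 465.7667, v = 815.4·(+0.08748)/1.43865 + 238.6 = 288.1848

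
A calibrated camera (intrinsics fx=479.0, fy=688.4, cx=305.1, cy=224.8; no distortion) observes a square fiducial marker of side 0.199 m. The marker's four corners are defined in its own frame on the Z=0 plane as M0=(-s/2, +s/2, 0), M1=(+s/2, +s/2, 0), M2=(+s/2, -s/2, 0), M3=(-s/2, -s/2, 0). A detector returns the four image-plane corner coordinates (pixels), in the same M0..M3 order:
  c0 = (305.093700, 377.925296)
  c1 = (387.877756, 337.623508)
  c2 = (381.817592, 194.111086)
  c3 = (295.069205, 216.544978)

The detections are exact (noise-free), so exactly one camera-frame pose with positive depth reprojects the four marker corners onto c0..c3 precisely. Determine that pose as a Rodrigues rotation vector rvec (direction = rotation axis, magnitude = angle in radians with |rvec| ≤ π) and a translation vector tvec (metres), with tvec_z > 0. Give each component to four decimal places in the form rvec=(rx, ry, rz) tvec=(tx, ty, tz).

rvec=(0.1249, -0.5928, -0.1287) tvec=(0.0733, 0.0727, 0.8764)

Intrinsics K: fx=479.0, fy=688.4, cx=305.1, cy=224.8
Marker side s = 0.199 m; corners in marker frame (Z=0):
  M0 = (-0.0995, +0.0995, 0)
  M1 = (+0.0995, +0.0995, 0)
  M2 = (+0.0995, -0.0995, 0)
  M3 = (-0.0995, -0.0995, 0)
Detected image corners:
  c0 = (305.093700, 377.925296) px
  c1 = (387.877756, 337.623508) px
  c2 = (381.817592, 194.111086) px
  c3 = (295.069205, 216.544978) px
Planar DLT: solve 8×8 A·h = b for H (H[2,2]=1):
  H  [+639.87402 +99.96630 +345.17114]
  H  [+17.59586 +812.73917 +281.90823]
  H  [+0.62514 +0.17570 +1.00000]
B = K⁻¹H; ‖b₁‖=1.141015, ‖b₂‖=1.141015; λ = 2/(‖b₁‖+‖b₂‖) = 0.876413, sign → tz>0 ⇒ λ=+0.876413
r₁ = λ·B[:,0] = (+0.82179,-0.15651,+0.54788); r₂ = λ·B[:,1] = (+0.08482,+0.98443,+0.15399)
r₃ = r₁×r₂ = (-0.56345,-0.08007,+0.82226); SVD([r₁ r₂ r₃]) → R = UVᵀ:
  R  [+0.82179 +0.08482 -0.56345]
  R  [-0.15651 +0.98443 -0.08007]
  R  [+0.54788 +0.15399 +0.82226]
t = (+0.07332, +0.07271, +0.87641) m
tr R = 2.628476; θ = arccos((tr R − 1)/2) = 0.619381 rad = 35.488°
axis k = ((R−Rᵀ)₃₂, (R−Rᵀ)₁₃, (R−Rᵀ)₂₁) / (2 sinθ) = (+0.201593, -0.957161, -0.207855)
rvec = θ·k = (+0.124863, -0.592847, -0.128741)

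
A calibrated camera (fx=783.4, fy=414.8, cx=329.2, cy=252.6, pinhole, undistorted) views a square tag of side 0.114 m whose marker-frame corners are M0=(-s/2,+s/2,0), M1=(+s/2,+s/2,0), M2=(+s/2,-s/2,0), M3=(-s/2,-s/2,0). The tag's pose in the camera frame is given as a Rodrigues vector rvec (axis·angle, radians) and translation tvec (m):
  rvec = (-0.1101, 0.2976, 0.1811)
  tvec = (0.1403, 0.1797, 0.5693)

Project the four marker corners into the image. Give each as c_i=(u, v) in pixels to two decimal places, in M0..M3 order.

Intrinsics K: fx=783.4, fy=414.8, cx=329.2, cy=252.6
Marker side s = 0.114 m; corners in marker frame (Z=0):
  M0 = (-0.0570, +0.0570, 0)
  M1 = (+0.0570, +0.0570, 0)
  M2 = (+0.0570, -0.0570, 0)
  M3 = (-0.0570, -0.0570, 0)
rvec = (-0.1101, 0.2976, 0.1811), |rvec| = θ = 0.36536 rad = 20.933°
Rodrigues: sinθ=0.35728, 1−cosθ=0.06600; R = I + sinθ·[k]× + (1−cosθ)·[k]×²:
    [+0.93999 -0.19330 +0.28116]
    [+0.16090 +0.97779 +0.13432]
    [-0.30088 -0.08102 +0.95021]
t = (0.1403, 0.1797, 0.5693) m
M0: Pc = R·M0+t = (+0.07570, +0.22626, +0.58183); u = 783.4·(+0.07570)/0.58183 + 329.2 = 431.1286, v = 414.8·(+0.22626)/0.58183 + 252.6 = 413.9074
M1: Pc = R·M1+t = (+0.18286, +0.24461, +0.54753); u = 783.4·(+0.18286)/0.54753 + 329.2 = 590.8353, v = 414.8·(+0.24461)/0.54753 + 252.6 = 437.9083
M2: Pc = R·M2+t = (+0.20490, +0.13314, +0.55677); u = 783.4·(+0.20490)/0.55677 + 329.2 = 617.5010, v = 414.8·(+0.13314)/0.55677 + 252.6 = 351.7891
M3: Pc = R·M3+t = (+0.09774, +0.11479, +0.59107); u = 783.4·(+0.09774)/0.59107 + 329.2 = 458.7424, v = 414.8·(+0.11479)/0.59107 + 252.6 = 333.1608

c0=(431.13, 413.91) c1=(590.84, 437.91) c2=(617.50, 351.79) c3=(458.74, 333.16)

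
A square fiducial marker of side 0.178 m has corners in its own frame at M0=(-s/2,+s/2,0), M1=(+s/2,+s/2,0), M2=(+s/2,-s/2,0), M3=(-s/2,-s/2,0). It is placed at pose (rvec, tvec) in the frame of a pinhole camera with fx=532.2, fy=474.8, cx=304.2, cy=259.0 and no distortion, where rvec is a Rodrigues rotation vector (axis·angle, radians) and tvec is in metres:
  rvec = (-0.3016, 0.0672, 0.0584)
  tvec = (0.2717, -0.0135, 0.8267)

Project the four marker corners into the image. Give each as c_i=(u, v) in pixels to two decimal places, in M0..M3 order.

Intrinsics K: fx=532.2, fy=474.8, cx=304.2, cy=259.0
Marker side s = 0.178 m; corners in marker frame (Z=0):
  M0 = (-0.0890, +0.0890, 0)
  M1 = (+0.0890, +0.0890, 0)
  M2 = (+0.0890, -0.0890, 0)
  M3 = (-0.0890, -0.0890, 0)
rvec = (-0.3016, 0.0672, 0.0584), |rvec| = θ = 0.31447 rad = 18.018°
Rodrigues: sinθ=0.30931, 1−cosθ=0.04904; R = I + sinθ·[k]× + (1−cosθ)·[k]×²:
    [+0.99607 -0.06749 +0.05736]
    [+0.04739 +0.95320 +0.29860]
    [-0.07483 -0.29471 +0.95265]
t = (0.2717, -0.0135, 0.8267) m
M0: Pc = R·M0+t = (+0.17704, +0.06712, +0.80713); u = 532.2·(+0.17704)/0.80713 + 304.2 = 420.9373, v = 474.8·(+0.06712)/0.80713 + 259.0 = 298.4820
M1: Pc = R·M1+t = (+0.35434, +0.07555, +0.79381); u = 532.2·(+0.35434)/0.79381 + 304.2 = 541.7648, v = 474.8·(+0.07555)/0.79381 + 259.0 = 304.1902
M2: Pc = R·M2+t = (+0.36636, -0.09412, +0.84627); u = 532.2·(+0.36636)/0.84627 + 304.2 = 534.5939, v = 474.8·(-0.09412)/0.84627 + 259.0 = 206.1955
M3: Pc = R·M3+t = (+0.18906, -0.10255, +0.85959); u = 532.2·(+0.18906)/0.85959 + 304.2 = 421.2512, v = 474.8·(-0.10255)/0.85959 + 259.0 = 202.3543

c0=(420.94, 298.48) c1=(541.76, 304.19) c2=(534.59, 206.20) c3=(421.25, 202.35)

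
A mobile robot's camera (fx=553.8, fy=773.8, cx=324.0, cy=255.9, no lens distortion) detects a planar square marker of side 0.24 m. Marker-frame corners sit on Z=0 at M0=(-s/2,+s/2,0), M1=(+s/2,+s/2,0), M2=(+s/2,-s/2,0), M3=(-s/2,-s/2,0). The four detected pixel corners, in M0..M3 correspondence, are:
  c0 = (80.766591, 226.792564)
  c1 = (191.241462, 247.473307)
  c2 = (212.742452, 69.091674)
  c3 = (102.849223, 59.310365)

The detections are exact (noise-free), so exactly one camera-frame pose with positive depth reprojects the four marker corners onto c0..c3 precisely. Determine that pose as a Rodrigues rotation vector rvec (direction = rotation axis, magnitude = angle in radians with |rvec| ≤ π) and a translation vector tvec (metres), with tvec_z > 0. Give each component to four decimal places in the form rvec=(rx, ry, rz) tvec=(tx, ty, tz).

rvec=(-0.0959, 0.2666, 0.1372) tvec=(-0.3384, -0.1440, 1.0489)

Intrinsics K: fx=553.8, fy=773.8, cx=324.0, cy=255.9
Marker side s = 0.24 m; corners in marker frame (Z=0):
  M0 = (-0.1200, +0.1200, 0)
  M1 = (+0.1200, +0.1200, 0)
  M2 = (+0.1200, -0.1200, 0)
  M3 = (-0.1200, -0.1200, 0)
Detected image corners:
  c0 = (80.766591, 226.792564) px
  c1 = (191.241462, 247.473307) px
  c2 = (212.742452, 69.091674) px
  c3 = (102.849223, 59.310365) px
Planar DLT: solve 8×8 A·h = b for H (H[2,2]=1):
  H  [+421.45189 -101.51141 +145.30111]
  H  [+24.66168 +708.90282 +149.67884]
  H  [-0.25621 -0.07267 +1.00000]
B = K⁻¹H; ‖b₁‖=0.953419, ‖b₂‖=0.953420; λ = 2/(‖b₁‖+‖b₂‖) = 1.048856, sign → tz>0 ⇒ λ=+1.048856
r₁ = λ·B[:,0] = (+0.95542,+0.12230,-0.26873); r₂ = λ·B[:,1] = (-0.14766,+0.98610,-0.07622)
r₃ = r₁×r₂ = (+0.25567,+0.11250,+0.96019); SVD([r₁ r₂ r₃]) → R = UVᵀ:
  R  [+0.95542 -0.14766 +0.25567]
  R  [+0.12230 +0.98610 +0.11250]
  R  [-0.26873 -0.07622 +0.96019]
t = (-0.33844, -0.14398, +1.04886) m
tr R = 2.901711; θ = arccos((tr R − 1)/2) = 0.314809 rad = 18.037°
axis k = ((R−Rᵀ)₃₂, (R−Rᵀ)₁₃, (R−Rᵀ)₂₁) / (2 sinθ) = (-0.304747, +0.846811, +0.435937)
rvec = θ·k = (-0.095937, +0.266584, +0.137237)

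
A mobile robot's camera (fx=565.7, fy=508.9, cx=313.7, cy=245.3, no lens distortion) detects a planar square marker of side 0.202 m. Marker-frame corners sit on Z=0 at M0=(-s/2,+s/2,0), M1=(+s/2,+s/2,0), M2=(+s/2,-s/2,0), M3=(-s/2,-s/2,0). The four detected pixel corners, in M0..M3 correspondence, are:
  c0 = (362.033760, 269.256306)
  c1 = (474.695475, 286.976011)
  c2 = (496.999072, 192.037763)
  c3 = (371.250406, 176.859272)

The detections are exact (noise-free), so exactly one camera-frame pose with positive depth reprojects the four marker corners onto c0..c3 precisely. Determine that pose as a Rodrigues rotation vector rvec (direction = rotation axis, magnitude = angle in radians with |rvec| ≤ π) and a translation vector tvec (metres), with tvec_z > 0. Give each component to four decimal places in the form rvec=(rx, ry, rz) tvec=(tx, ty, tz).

rvec=(0.5125, 0.2571, 0.1030) tvec=(0.1894, -0.0224, 0.9670)

Intrinsics K: fx=565.7, fy=508.9, cx=313.7, cy=245.3
Marker side s = 0.202 m; corners in marker frame (Z=0):
  M0 = (-0.1010, +0.1010, 0)
  M1 = (+0.1010, +0.1010, 0)
  M2 = (+0.1010, -0.1010, 0)
  M3 = (-0.1010, -0.1010, 0)
Detected image corners:
  c0 = (362.033760, 269.256306) px
  c1 = (474.695475, 286.976011) px
  c2 = (496.999072, 192.037763) px
  c3 = (371.250406, 176.859272) px
Planar DLT: solve 8×8 A·h = b for H (H[2,2]=1):
  H  [+492.73581 +141.72061 +424.48406]
  H  [+29.82607 +582.39242 +233.52623]
  H  [-0.22454 +0.51380 +1.00000]
B = K⁻¹H; ‖b₁‖=1.034089, ‖b₂‖=1.034089; λ = 2/(‖b₁‖+‖b₂‖) = 0.967035, sign → tz>0 ⇒ λ=+0.967035
r₁ = λ·B[:,0] = (+0.96272,+0.16134,-0.21714); r₂ = λ·B[:,1] = (-0.03327,+0.86719,+0.49687)
r₃ = r₁×r₂ = (+0.26846,-0.47112,+0.84022); SVD([r₁ r₂ r₃]) → R = UVᵀ:
  R  [+0.96272 -0.03327 +0.26846]
  R  [+0.16134 +0.86719 -0.47112]
  R  [-0.21714 +0.49687 +0.84022]
t = (+0.18938, -0.02237, +0.96704) m
tr R = 2.670128; θ = arccos((tr R − 1)/2) = 0.582547 rad = 33.377°
axis k = ((R−Rᵀ)₃₂, (R−Rᵀ)₁₃, (R−Rᵀ)₂₁) / (2 sinθ) = (+0.879742, +0.441330, +0.176866)
rvec = θ·k = (+0.512491, +0.257096, +0.103033)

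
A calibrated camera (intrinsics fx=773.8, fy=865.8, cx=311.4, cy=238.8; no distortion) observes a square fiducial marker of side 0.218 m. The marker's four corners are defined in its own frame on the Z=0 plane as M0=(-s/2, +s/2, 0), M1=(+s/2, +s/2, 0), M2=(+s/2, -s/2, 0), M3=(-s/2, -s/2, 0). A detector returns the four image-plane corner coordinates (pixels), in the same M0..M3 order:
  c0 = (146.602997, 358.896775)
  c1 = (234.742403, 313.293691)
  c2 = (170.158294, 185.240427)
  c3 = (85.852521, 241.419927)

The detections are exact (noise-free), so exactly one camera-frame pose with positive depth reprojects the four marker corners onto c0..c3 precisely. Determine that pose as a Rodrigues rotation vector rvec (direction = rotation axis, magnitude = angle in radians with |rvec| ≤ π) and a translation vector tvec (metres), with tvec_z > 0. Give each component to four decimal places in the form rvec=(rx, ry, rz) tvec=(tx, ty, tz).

rvec=(0.2121, 0.4855, -0.4688) tvec=(-0.2658, 0.0578, 1.3391)

Intrinsics K: fx=773.8, fy=865.8, cx=311.4, cy=238.8
Marker side s = 0.218 m; corners in marker frame (Z=0):
  M0 = (-0.1090, +0.1090, 0)
  M1 = (+0.1090, +0.1090, 0)
  M2 = (+0.1090, -0.1090, 0)
  M3 = (-0.1090, -0.1090, 0)
Detected image corners:
  c0 = (146.602997, 358.896775) px
  c1 = (234.742403, 313.293691) px
  c2 = (170.158294, 185.240427) px
  c3 = (85.852521, 241.419927) px
Planar DLT: solve 8×8 A·h = b for H (H[2,2]=1):
  H  [+336.83533 +297.30793 +157.82522]
  H  [-334.55359 +579.74742 +276.16338]
  H  [-0.36866 +0.06399 +1.00000]
B = K⁻¹H; ‖b₁‖=0.746755, ‖b₂‖=0.746755; λ = 2/(‖b₁‖+‖b₂‖) = 1.339128, sign → tz>0 ⇒ λ=+1.339128
r₁ = λ·B[:,0] = (+0.78160,-0.38129,-0.49369); r₂ = λ·B[:,1] = (+0.48003,+0.87306,+0.08570)
r₃ = r₁×r₂ = (+0.39834,-0.30396,+0.86541); SVD([r₁ r₂ r₃]) → R = UVᵀ:
  R  [+0.78160 +0.48003 +0.39834]
  R  [-0.38129 +0.87306 -0.30396]
  R  [-0.49369 +0.08570 +0.86541]
t = (-0.26577, +0.05779, +1.33913) m
tr R = 2.520060; θ = arccos((tr R − 1)/2) = 0.707437 rad = 40.533°
axis k = ((R−Rᵀ)₃₂, (R−Rᵀ)₁₃, (R−Rᵀ)₂₁) / (2 sinθ) = (+0.299789, +0.686295, -0.662666)
rvec = θ·k = (+0.212082, +0.485510, -0.468794)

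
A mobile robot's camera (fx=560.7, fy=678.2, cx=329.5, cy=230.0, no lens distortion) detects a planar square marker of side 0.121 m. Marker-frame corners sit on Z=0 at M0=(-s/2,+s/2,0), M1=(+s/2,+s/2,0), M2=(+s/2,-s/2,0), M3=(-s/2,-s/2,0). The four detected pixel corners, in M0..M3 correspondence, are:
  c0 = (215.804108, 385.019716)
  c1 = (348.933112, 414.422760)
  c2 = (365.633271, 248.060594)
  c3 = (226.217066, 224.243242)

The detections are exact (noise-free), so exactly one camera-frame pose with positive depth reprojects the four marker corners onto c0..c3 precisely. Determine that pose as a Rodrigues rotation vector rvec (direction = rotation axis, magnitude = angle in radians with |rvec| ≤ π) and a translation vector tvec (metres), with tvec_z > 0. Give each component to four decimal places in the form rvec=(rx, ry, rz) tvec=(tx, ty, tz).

rvec=(0.1584, 0.1747, 0.1229) tvec=(-0.0359, 0.0634, 0.4810)

Intrinsics K: fx=560.7, fy=678.2, cx=329.5, cy=230.0
Marker side s = 0.121 m; corners in marker frame (Z=0):
  M0 = (-0.0605, +0.0605, 0)
  M1 = (+0.0605, +0.0605, 0)
  M2 = (+0.0605, -0.0605, 0)
  M3 = (-0.0605, -0.0605, 0)
Detected image corners:
  c0 = (215.804108, 385.019716) px
  c1 = (348.933112, 414.422760) px
  c2 = (365.633271, 248.060594) px
  c3 = (226.217066, 224.243242) px
Planar DLT: solve 8×8 A·h = b for H (H[2,2]=1):
  H  [+1027.71930 -10.99895 +287.60785]
  H  [+112.69709 +1461.85292 +319.38378]
  H  [-0.33877 +0.34760 +1.00000]
B = K⁻¹H; ‖b₁‖=2.079133, ‖b₂‖=2.079133; λ = 2/(‖b₁‖+‖b₂‖) = 0.480970, sign → tz>0 ⇒ λ=+0.480970
r₁ = λ·B[:,0] = (+0.97733,+0.13518,-0.16294); r₂ = λ·B[:,1] = (-0.10768,+0.98003,+0.16718)
r₃ = r₁×r₂ = (+0.18228,-0.14585,+0.97237); SVD([r₁ r₂ r₃]) → R = UVᵀ:
  R  [+0.97733 -0.10768 +0.18228]
  R  [+0.13518 +0.98003 -0.14585]
  R  [-0.16294 +0.16718 +0.97237]
t = (-0.03594, +0.06339, +0.48097) m
tr R = 2.929728; θ = arccos((tr R − 1)/2) = 0.265870 rad = 15.233°
axis k = ((R−Rᵀ)₃₂, (R−Rᵀ)₁₃, (R−Rᵀ)₂₁) / (2 sinθ) = (+0.595684, +0.656942, +0.462156)
rvec = θ·k = (+0.158375, +0.174661, +0.122874)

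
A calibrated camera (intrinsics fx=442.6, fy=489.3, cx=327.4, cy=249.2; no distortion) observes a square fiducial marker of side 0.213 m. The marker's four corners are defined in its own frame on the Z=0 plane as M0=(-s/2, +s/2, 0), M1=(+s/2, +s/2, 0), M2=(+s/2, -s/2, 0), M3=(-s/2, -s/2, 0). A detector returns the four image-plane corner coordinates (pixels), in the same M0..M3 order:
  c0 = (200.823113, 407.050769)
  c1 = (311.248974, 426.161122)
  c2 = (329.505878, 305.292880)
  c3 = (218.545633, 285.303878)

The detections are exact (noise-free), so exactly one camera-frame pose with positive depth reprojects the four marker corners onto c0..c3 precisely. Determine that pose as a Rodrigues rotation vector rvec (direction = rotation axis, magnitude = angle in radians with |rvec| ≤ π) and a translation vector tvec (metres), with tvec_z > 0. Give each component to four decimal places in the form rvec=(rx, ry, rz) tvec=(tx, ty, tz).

Intrinsics K: fx=442.6, fy=489.3, cx=327.4, cy=249.2
Marker side s = 0.213 m; corners in marker frame (Z=0):
  M0 = (-0.1065, +0.1065, 0)
  M1 = (+0.1065, +0.1065, 0)
  M2 = (+0.1065, -0.1065, 0)
  M3 = (-0.1065, -0.1065, 0)
Detected image corners:
  c0 = (200.823113, 407.050769) px
  c1 = (311.248974, 426.161122) px
  c2 = (329.505878, 305.292880) px
  c3 = (218.545633, 285.303878) px
Planar DLT: solve 8×8 A·h = b for H (H[2,2]=1):
  H  [+527.52113 -77.18180 +265.17893]
  H  [+102.30487 +579.29127 +356.16041]
  H  [+0.02958 +0.02747 +1.00000]
B = K⁻¹H; ‖b₁‖=1.186336, ‖b₂‖=1.186336; λ = 2/(‖b₁‖+‖b₂‖) = 0.842931, sign → tz>0 ⇒ λ=+0.842931
r₁ = λ·B[:,0] = (+0.98622,+0.16355,+0.02493); r₂ = λ·B[:,1] = (-0.16412,+0.98617,+0.02316)
r₃ = r₁×r₂ = (-0.02080,-0.02693,+0.99942); SVD([r₁ r₂ r₃]) → R = UVᵀ:
  R  [+0.98622 -0.16412 -0.02080]
  R  [+0.16355 +0.98617 -0.02693]
  R  [+0.02493 +0.02316 +0.99942]
t = (-0.11850, +0.18426, +0.84293) m
tr R = 2.971810; θ = arccos((tr R − 1)/2) = 0.168097 rad = 9.631°
axis k = ((R−Rᵀ)₃₂, (R−Rᵀ)₁₃, (R−Rᵀ)₂₁) / (2 sinθ) = (+0.149685, -0.136673, +0.979242)
rvec = θ·k = (+0.025162, -0.022974, +0.164608)

rvec=(0.0252, -0.0230, 0.1646) tvec=(-0.1185, 0.1843, 0.8429)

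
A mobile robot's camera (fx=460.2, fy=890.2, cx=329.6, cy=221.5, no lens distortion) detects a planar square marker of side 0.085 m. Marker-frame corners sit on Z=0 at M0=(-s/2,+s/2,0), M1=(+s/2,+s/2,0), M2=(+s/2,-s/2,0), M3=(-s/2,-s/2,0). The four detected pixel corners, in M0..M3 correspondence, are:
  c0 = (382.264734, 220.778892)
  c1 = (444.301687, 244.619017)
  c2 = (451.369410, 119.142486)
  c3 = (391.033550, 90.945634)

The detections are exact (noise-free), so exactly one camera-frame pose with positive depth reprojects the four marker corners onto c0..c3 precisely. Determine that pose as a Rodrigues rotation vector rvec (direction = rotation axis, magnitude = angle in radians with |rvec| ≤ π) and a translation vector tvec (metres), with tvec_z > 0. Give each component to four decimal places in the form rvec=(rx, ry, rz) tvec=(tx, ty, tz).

Intrinsics K: fx=460.2, fy=890.2, cx=329.6, cy=221.5
Marker side s = 0.085 m; corners in marker frame (Z=0):
  M0 = (-0.0425, +0.0425, 0)
  M1 = (+0.0425, +0.0425, 0)
  M2 = (+0.0425, -0.0425, 0)
  M3 = (-0.0425, -0.0425, 0)
Detected image corners:
  c0 = (382.264734, 220.778892) px
  c1 = (444.301687, 244.619017) px
  c2 = (451.369410, 119.142486) px
  c3 = (391.033550, 90.945634) px
Planar DLT: solve 8×8 A·h = b for H (H[2,2]=1):
  H  [+910.05135 -204.80339 +417.88054]
  H  [+383.42263 +1456.05967 +168.39658]
  H  [+0.45615 -0.26805 +1.00000]
B = K⁻¹H; ‖b₁‖=1.741804, ‖b₂‖=1.741804; λ = 2/(‖b₁‖+‖b₂‖) = 0.574117, sign → tz>0 ⇒ λ=+0.574117
r₁ = λ·B[:,0] = (+0.94776,+0.18212,+0.26188); r₂ = λ·B[:,1] = (-0.14528,+0.97735,-0.15389)
r₃ = r₁×r₂ = (-0.28398,+0.10781,+0.95275); SVD([r₁ r₂ r₃]) → R = UVᵀ:
  R  [+0.94776 -0.14528 -0.28398]
  R  [+0.18212 +0.97735 +0.10781]
  R  [+0.26188 -0.15389 +0.95275]
t = (+0.11013, -0.03425, +0.57412) m
tr R = 2.877860; θ = arccos((tr R − 1)/2) = 0.351289 rad = 20.127°
axis k = ((R−Rᵀ)₃₂, (R−Rᵀ)₁₃, (R−Rᵀ)₂₁) / (2 sinθ) = (-0.380253, -0.793155, +0.475723)
rvec = θ·k = (-0.133579, -0.278626, +0.167116)

rvec=(-0.1336, -0.2786, 0.1671) tvec=(0.1101, -0.0342, 0.5741)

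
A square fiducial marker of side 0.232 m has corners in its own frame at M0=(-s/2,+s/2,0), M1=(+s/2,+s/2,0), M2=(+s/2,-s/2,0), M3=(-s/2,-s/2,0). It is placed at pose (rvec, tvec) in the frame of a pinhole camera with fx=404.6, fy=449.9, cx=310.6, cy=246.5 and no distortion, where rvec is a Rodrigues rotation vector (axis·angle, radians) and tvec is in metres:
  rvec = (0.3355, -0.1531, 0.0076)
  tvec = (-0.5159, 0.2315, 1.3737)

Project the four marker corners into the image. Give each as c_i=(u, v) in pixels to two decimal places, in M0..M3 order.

c0=(126.50, 357.23) c1=(195.93, 353.20) c2=(191.77, 286.35) c3=(118.23, 288.83)

Intrinsics K: fx=404.6, fy=449.9, cx=310.6, cy=246.5
Marker side s = 0.232 m; corners in marker frame (Z=0):
  M0 = (-0.1160, +0.1160, 0)
  M1 = (+0.1160, +0.1160, 0)
  M2 = (+0.1160, -0.1160, 0)
  M3 = (-0.1160, -0.1160, 0)
rvec = (0.3355, -0.1531, 0.0076), |rvec| = θ = 0.36886 rad = 21.134°
Rodrigues: sinθ=0.36055, 1−cosθ=0.06726; R = I + sinθ·[k]× + (1−cosθ)·[k]×²:
    [+0.98838 -0.03282 -0.14839]
    [-0.01796 +0.94433 -0.32852]
    [+0.15091 +0.32737 +0.93277]
t = (-0.5159, 0.2315, 1.3737) m
M0: Pc = R·M0+t = (-0.63436, +0.34313, +1.39417); u = 404.6·(-0.63436)/1.39417 + 310.6 = 126.5032, v = 449.9·(+0.34313)/1.39417 + 246.5 = 357.2271
M1: Pc = R·M1+t = (-0.40505, +0.33896, +1.42918); u = 404.6·(-0.40505)/1.42918 + 310.6 = 195.9293, v = 449.9·(+0.33896)/1.42918 + 246.5 = 353.2026
M2: Pc = R·M2+t = (-0.39744, +0.11987, +1.35323); u = 404.6·(-0.39744)/1.35323 + 310.6 = 191.7701, v = 449.9·(+0.11987)/1.35323 + 246.5 = 286.3538
M3: Pc = R·M3+t = (-0.62675, +0.12404, +1.31822); u = 404.6·(-0.62675)/1.31822 + 310.6 = 118.2336, v = 449.9·(+0.12404)/1.31822 + 246.5 = 288.8347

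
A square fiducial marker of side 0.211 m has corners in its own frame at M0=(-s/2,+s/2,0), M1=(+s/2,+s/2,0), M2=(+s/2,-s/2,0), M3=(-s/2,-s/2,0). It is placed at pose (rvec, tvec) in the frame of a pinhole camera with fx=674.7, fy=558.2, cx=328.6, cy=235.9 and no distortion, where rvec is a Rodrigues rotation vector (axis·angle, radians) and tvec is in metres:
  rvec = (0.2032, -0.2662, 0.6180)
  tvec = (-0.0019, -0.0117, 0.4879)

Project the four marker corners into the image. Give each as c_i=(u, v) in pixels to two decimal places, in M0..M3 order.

c0=(116.01, 254.01) c1=(351.43, 372.02) c2=(518.77, 193.59) c3=(295.52, 43.69)

Intrinsics K: fx=674.7, fy=558.2, cx=328.6, cy=235.9
Marker side s = 0.211 m; corners in marker frame (Z=0):
  M0 = (-0.1055, +0.1055, 0)
  M1 = (+0.1055, +0.1055, 0)
  M2 = (+0.1055, -0.1055, 0)
  M3 = (-0.1055, -0.1055, 0)
rvec = (0.2032, -0.2662, 0.6180), |rvec| = θ = 0.70291 rad = 40.274°
Rodrigues: sinθ=0.64644, 1−cosθ=0.23703; R = I + sinθ·[k]× + (1−cosθ)·[k]×²:
    [+0.78278 -0.59430 -0.18457]
    [+0.54240 +0.79696 -0.26580]
    [+0.30506 +0.10795 +0.94619]
t = (-0.0019, -0.0117, 0.4879) m
M0: Pc = R·M0+t = (-0.14718, +0.01516, +0.46710); u = 674.7·(-0.14718)/0.46710 + 328.6 = 116.0063, v = 558.2·(+0.01516)/0.46710 + 235.9 = 254.0120
M1: Pc = R·M1+t = (+0.01798, +0.12960, +0.53147); u = 674.7·(+0.01798)/0.53147 + 328.6 = 351.4304, v = 558.2·(+0.12960)/0.53147 + 235.9 = 372.0206
M2: Pc = R·M2+t = (+0.14338, -0.03856, +0.50870); u = 674.7·(+0.14338)/0.50870 + 328.6 = 518.7724, v = 558.2·(-0.03856)/0.50870 + 235.9 = 193.5916
M3: Pc = R·M3+t = (-0.02178, -0.15300, +0.44433); u = 674.7·(-0.02178)/0.44433 + 328.6 = 295.5217, v = 558.2·(-0.15300)/0.44433 + 235.9 = 43.6852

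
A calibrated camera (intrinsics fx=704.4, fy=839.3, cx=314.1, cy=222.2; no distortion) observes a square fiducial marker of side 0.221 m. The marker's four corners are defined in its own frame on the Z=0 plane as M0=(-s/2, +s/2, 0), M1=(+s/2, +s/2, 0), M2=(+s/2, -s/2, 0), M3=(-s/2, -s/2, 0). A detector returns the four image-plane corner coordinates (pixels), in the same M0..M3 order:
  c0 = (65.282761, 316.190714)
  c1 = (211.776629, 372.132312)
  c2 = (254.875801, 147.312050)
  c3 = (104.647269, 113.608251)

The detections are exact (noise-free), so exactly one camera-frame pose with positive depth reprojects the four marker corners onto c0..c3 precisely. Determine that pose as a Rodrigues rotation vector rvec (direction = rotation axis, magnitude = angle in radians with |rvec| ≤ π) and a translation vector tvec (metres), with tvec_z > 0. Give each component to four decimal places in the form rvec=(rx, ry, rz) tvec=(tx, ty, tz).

rvec=(-0.0589, 0.4049, 0.2173) tvec=(-0.1913, 0.0139, 0.8489)

Intrinsics K: fx=704.4, fy=839.3, cx=314.1, cy=222.2
Marker side s = 0.221 m; corners in marker frame (Z=0):
  M0 = (-0.1105, +0.1105, 0)
  M1 = (+0.1105, +0.1105, 0)
  M2 = (+0.1105, -0.1105, 0)
  M3 = (-0.1105, -0.1105, 0)
Detected image corners:
  c0 = (65.282761, 316.190714) px
  c1 = (211.776629, 372.132312) px
  c2 = (254.875801, 147.312050) px
  c3 = (104.647269, 113.608251) px
Planar DLT: solve 8×8 A·h = b for H (H[2,2]=1):
  H  [+596.93202 -188.68266 +155.35004]
  H  [+91.78574 +960.57339 +235.96392]
  H  [-0.46750 -0.01602 +1.00000]
B = K⁻¹H; ‖b₁‖=1.178059, ‖b₂‖=1.178059; λ = 2/(‖b₁‖+‖b₂‖) = 0.848854, sign → tz>0 ⇒ λ=+0.848854
r₁ = λ·B[:,0] = (+0.89630,+0.19789,-0.39684); r₂ = λ·B[:,1] = (-0.22131,+0.97511,-0.01360)
r₃ = r₁×r₂ = (+0.38427,+0.10001,+0.91779); SVD([r₁ r₂ r₃]) → R = UVᵀ:
  R  [+0.89630 -0.22131 +0.38427]
  R  [+0.19789 +0.97511 +0.10001]
  R  [-0.39684 -0.01360 +0.91779]
t = (-0.19131, +0.01392, +0.84885) m
tr R = 2.789198; θ = arccos((tr R − 1)/2) = 0.463264 rad = 26.543°
axis k = ((R−Rᵀ)₃₂, (R−Rᵀ)₁₃, (R−Rᵀ)₂₁) / (2 sinθ) = (-0.127123, +0.873978, +0.469044)
rvec = θ·k = (-0.058891, +0.404882, +0.217291)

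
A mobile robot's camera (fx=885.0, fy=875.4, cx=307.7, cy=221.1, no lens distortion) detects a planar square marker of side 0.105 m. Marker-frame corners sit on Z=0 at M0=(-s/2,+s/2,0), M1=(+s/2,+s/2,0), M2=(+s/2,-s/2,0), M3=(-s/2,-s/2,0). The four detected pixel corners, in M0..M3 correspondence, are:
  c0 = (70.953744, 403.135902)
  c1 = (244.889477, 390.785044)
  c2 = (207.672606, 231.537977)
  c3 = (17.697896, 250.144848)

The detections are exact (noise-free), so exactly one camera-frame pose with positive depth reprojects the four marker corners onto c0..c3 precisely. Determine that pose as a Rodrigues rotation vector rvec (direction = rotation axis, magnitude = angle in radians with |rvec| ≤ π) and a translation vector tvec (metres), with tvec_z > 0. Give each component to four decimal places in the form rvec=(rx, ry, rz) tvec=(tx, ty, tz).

Intrinsics K: fx=885.0, fy=875.4, cx=307.7, cy=221.1
Marker side s = 0.105 m; corners in marker frame (Z=0):
  M0 = (-0.0525, +0.0525, 0)
  M1 = (+0.0525, +0.0525, 0)
  M2 = (+0.0525, -0.0525, 0)
  M3 = (-0.0525, -0.0525, 0)
Detected image corners:
  c0 = (70.953744, 403.135902) px
  c1 = (244.889477, 390.785044) px
  c2 = (207.672606, 231.537977) px
  c3 = (17.697896, 250.144848) px
Planar DLT: solve 8×8 A·h = b for H (H[2,2]=1):
  H  [+1689.84659 +555.37427 +134.99529]
  H  [-238.86352 +1777.20052 +322.75638]
  H  [-0.29123 +0.91191 +1.00000]
B = K⁻¹H; ‖b₁‖=2.041419, ‖b₂‖=2.041419; λ = 2/(‖b₁‖+‖b₂‖) = 0.489855, sign → tz>0 ⇒ λ=+0.489855
r₁ = λ·B[:,0] = (+0.98495,-0.09763,-0.14266); r₂ = λ·B[:,1] = (+0.15209,+0.88166,+0.44670)
r₃ = r₁×r₂ = (+0.08216,-0.46167,+0.88324); SVD([r₁ r₂ r₃]) → R = UVᵀ:
  R  [+0.98495 +0.15209 +0.08216]
  R  [-0.09763 +0.88166 -0.46167]
  R  [-0.14266 +0.44670 +0.88324]
t = (-0.09559, +0.05688, +0.48986) m
tr R = 2.749841; θ = arccos((tr R − 1)/2) = 0.505525 rad = 28.964°
axis k = ((R−Rᵀ)₃₂, (R−Rᵀ)₁₃, (R−Rᵀ)₂₁) / (2 sinθ) = (+0.937889, +0.232126, -0.257839)
rvec = θ·k = (+0.474126, +0.117346, -0.130344)

rvec=(0.4741, 0.1173, -0.1303) tvec=(-0.0956, 0.0569, 0.4899)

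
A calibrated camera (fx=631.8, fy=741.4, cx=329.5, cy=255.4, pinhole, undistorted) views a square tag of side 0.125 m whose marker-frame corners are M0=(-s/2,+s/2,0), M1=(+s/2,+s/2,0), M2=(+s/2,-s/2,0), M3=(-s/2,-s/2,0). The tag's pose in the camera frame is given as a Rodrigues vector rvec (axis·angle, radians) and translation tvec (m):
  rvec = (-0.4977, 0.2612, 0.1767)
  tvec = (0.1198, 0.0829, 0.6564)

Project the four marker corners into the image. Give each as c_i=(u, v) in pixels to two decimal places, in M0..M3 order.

Intrinsics K: fx=631.8, fy=741.4, cx=329.5, cy=255.4
Marker side s = 0.125 m; corners in marker frame (Z=0):
  M0 = (-0.0625, +0.0625, 0)
  M1 = (+0.0625, +0.0625, 0)
  M2 = (+0.0625, -0.0625, 0)
  M3 = (-0.0625, -0.0625, 0)
rvec = (-0.4977, 0.2612, 0.1767), |rvec| = θ = 0.58920 rad = 33.759°
Rodrigues: sinθ=0.55569, 1−cosθ=0.16861; R = I + sinθ·[k]× + (1−cosθ)·[k]×²:
    [+0.95170 -0.22979 +0.20363]
    [+0.10351 +0.86452 +0.49182]
    [-0.28906 -0.44698 +0.84655]
t = (0.1198, 0.0829, 0.6564) m
M0: Pc = R·M0+t = (+0.04596, +0.13046, +0.64653); u = 631.8·(+0.04596)/0.64653 + 329.5 = 374.4098, v = 741.4·(+0.13046)/0.64653 + 255.4 = 405.0071
M1: Pc = R·M1+t = (+0.16492, +0.14340, +0.61040); u = 631.8·(+0.16492)/0.61040 + 329.5 = 500.2017, v = 741.4·(+0.14340)/0.61040 + 255.4 = 429.5790
M2: Pc = R·M2+t = (+0.19364, +0.03534, +0.66627); u = 631.8·(+0.19364)/0.66627 + 329.5 = 513.1249, v = 741.4·(+0.03534)/0.66627 + 255.4 = 294.7213
M3: Pc = R·M3+t = (+0.07468, +0.02240, +0.70240); u = 631.8·(+0.07468)/0.70240 + 329.5 = 396.6743, v = 741.4·(+0.02240)/0.70240 + 255.4 = 279.0413

c0=(374.41, 405.01) c1=(500.20, 429.58) c2=(513.12, 294.72) c3=(396.67, 279.04)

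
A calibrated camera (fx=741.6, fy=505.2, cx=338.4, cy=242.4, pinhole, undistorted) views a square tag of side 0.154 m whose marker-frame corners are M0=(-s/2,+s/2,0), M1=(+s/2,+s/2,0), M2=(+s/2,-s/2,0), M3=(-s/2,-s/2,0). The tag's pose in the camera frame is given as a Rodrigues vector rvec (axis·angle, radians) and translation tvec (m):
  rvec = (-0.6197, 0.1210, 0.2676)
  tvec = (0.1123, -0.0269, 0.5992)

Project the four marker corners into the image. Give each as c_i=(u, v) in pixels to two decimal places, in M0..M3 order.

Intrinsics K: fx=741.6, fy=505.2, cx=338.4, cy=242.4
Marker side s = 0.154 m; corners in marker frame (Z=0):
  M0 = (-0.0770, +0.0770, 0)
  M1 = (+0.0770, +0.0770, 0)
  M2 = (+0.0770, -0.0770, 0)
  M3 = (-0.0770, -0.0770, 0)
rvec = (-0.6197, 0.1210, 0.2676), |rvec| = θ = 0.68577 rad = 39.292°
Rodrigues: sinθ=0.63327, 1−cosθ=0.22607; R = I + sinθ·[k]× + (1−cosθ)·[k]×²:
    [+0.95854 -0.28316 +0.03202]
    [+0.21107 +0.78097 +0.58782]
    [-0.19145 -0.55669 +0.80836]
t = (0.1123, -0.0269, 0.5992) m
M0: Pc = R·M0+t = (+0.01669, +0.01698, +0.57108); u = 741.6·(+0.01669)/0.57108 + 338.4 = 360.0728, v = 505.2·(+0.01698)/0.57108 + 242.4 = 257.4235
M1: Pc = R·M1+t = (+0.16430, +0.04949, +0.54159); u = 741.6·(+0.16430)/0.54159 + 338.4 = 563.3809, v = 505.2·(+0.04949)/0.54159 + 242.4 = 288.5616
M2: Pc = R·M2+t = (+0.20791, -0.07078, +0.62732); u = 741.6·(+0.20791)/0.62732 + 338.4 = 584.1848, v = 505.2·(-0.07078)/0.62732 + 242.4 = 185.3970
M3: Pc = R·M3+t = (+0.06030, -0.10329, +0.65681); u = 741.6·(+0.06030)/0.65681 + 338.4 = 406.4798, v = 505.2·(-0.10329)/0.65681 + 242.4 = 162.9542

c0=(360.07, 257.42) c1=(563.38, 288.56) c2=(584.18, 185.40) c3=(406.48, 162.95)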